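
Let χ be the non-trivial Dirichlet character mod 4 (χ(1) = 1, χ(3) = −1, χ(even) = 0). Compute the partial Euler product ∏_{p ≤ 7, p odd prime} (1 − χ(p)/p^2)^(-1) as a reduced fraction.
∏ = 147/160

The odd primes p ≤ 7 are [3, 5, 7]. For each, χ(p) = 1 if p ≡ 1 mod 4, χ(p) = −1 if p ≡ 3 mod 4. Taking (1 − χ(p)/p^2)^(-1) = p^2/(p^2 − χ(p)): (1 − (-1)/3^2)^(-1) · (1 − (1)/5^2)^(-1) · (1 − (-1)/7^2)^(-1) = 147/160.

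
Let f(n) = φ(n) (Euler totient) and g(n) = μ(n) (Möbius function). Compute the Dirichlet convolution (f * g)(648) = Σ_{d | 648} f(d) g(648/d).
(φ * μ)(648) = 72

Divisors of 648: [1, 2, 3, 4, 6, 8, 9, 12, 18, 24, 27, 36, 54, 72, 81, 108, 162, 216, 324, 648]. For each d | 648:
  d = 1: φ(1) · μ(648/1) = 1 · 0 = 0
  d = 2: φ(2) · μ(648/2) = 1 · 0 = 0
  d = 3: φ(3) · μ(648/3) = 2 · 0 = 0
  d = 4: φ(4) · μ(648/4) = 2 · 0 = 0
  d = 6: φ(6) · μ(648/6) = 2 · 0 = 0
  d = 8: φ(8) · μ(648/8) = 4 · 0 = 0
  d = 9: φ(9) · μ(648/9) = 6 · 0 = 0
  d = 12: φ(12) · μ(648/12) = 4 · 0 = 0
  d = 18: φ(18) · μ(648/18) = 6 · 0 = 0
  d = 24: φ(24) · μ(648/24) = 8 · 0 = 0
  d = 27: φ(27) · μ(648/27) = 18 · 0 = 0
  d = 36: φ(36) · μ(648/36) = 12 · 0 = 0
  d = 54: φ(54) · μ(648/54) = 18 · 0 = 0
  d = 72: φ(72) · μ(648/72) = 24 · 0 = 0
  d = 81: φ(81) · μ(648/81) = 54 · 0 = 0
  d = 108: φ(108) · μ(648/108) = 36 · 1 = 36
  d = 162: φ(162) · μ(648/162) = 54 · 0 = 0
  d = 216: φ(216) · μ(648/216) = 72 · -1 = -72
  d = 324: φ(324) · μ(648/324) = 108 · -1 = -108
  d = 648: φ(648) · μ(648/648) = 216 · 1 = 216
Summing: (φ * μ)(648) = 0 + 0 + 0 + 0 + 0 + 0 + 0 + 0 + 0 + 0 + 0 + 0 + 0 + 0 + 0 + 36 + 0 + -72 + -108 + 216 = 72.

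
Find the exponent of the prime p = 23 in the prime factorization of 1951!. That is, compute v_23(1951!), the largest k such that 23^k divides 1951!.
v_23(1951!) = 87

Legendre's formula: v_p(n!) = Σ_{k ≥ 1} ⌊n / p^k⌋. For p = 23, n = 1951, the terms are:
  ⌊1951/23^1⌋ = ⌊1951/23⌋ = 84
  ⌊1951/23^2⌋ = ⌊1951/529⌋ = 3
(the next term ⌊1951/23^3⌋ = 0, terminating the sum). Summing: v_23(1951!) = 84 + 3 = 87.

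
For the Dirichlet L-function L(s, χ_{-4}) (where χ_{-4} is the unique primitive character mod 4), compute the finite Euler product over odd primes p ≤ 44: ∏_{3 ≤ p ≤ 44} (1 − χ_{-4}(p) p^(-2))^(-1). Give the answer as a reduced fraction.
∏ = 11477831542914938630143/12524769798782976000000

The odd primes p ≤ 44 are [3, 5, 7, 11, 13, 17, 19, 23, 29, 31, 37, 41, 43]. For each, χ(p) = 1 if p ≡ 1 mod 4, χ(p) = −1 if p ≡ 3 mod 4. Taking (1 − χ(p)/p^2)^(-1) = p^2/(p^2 − χ(p)): (1 − (-1)/3^2)^(-1) · (1 − (1)/5^2)^(-1) · (1 − (-1)/7^2)^(-1) · (1 − (-1)/11^2)^(-1) · (1 − (1)/13^2)^(-1) · (1 − (1)/17^2)^(-1) · (1 − (-1)/19^2)^(-1) · (1 − (-1)/23^2)^(-1) · (1 − (1)/29^2)^(-1) · (1 − (-1)/31^2)^(-1) · (1 − (1)/37^2)^(-1) · (1 − (1)/41^2)^(-1) · (1 − (-1)/43^2)^(-1) = 11477831542914938630143/12524769798782976000000.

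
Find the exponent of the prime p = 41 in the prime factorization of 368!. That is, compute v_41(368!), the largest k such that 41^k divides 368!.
v_41(368!) = 8

Legendre's formula: v_p(n!) = Σ_{k ≥ 1} ⌊n / p^k⌋. For p = 41, n = 368, the terms are:
  ⌊368/41^1⌋ = ⌊368/41⌋ = 8
(the next term ⌊368/41^2⌋ = 0, terminating the sum). Summing: v_41(368!) = 8 = 8.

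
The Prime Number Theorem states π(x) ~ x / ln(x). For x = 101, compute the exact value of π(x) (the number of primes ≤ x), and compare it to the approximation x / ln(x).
π(101) = 26;  x/ln(x) ≈ 21.88;  relative error ≈ 15.83%.

Directly count primes up to 101: π(101) = 26. The PNT approximation gives 101/ln(101) ≈ 101/4.61512 ≈ 21.88. Relative error (π(x) − x/ln(x)) / π(x) ≈ 15.83%; the approximation is known to undercount slightly (Li(x) is a better estimate).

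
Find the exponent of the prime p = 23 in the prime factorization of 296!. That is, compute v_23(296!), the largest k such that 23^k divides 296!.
v_23(296!) = 12

Legendre's formula: v_p(n!) = Σ_{k ≥ 1} ⌊n / p^k⌋. For p = 23, n = 296, the terms are:
  ⌊296/23^1⌋ = ⌊296/23⌋ = 12
(the next term ⌊296/23^2⌋ = 0, terminating the sum). Summing: v_23(296!) = 12 = 12.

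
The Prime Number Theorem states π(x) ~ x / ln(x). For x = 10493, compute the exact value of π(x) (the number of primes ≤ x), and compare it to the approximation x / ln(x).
π(10493) = 1283;  x/ln(x) ≈ 1133.34;  relative error ≈ 11.66%.

Directly count primes up to 10493: π(10493) = 1283. The PNT approximation gives 10493/ln(10493) ≈ 10493/9.25846 ≈ 1133.34. Relative error (π(x) − x/ln(x)) / π(x) ≈ 11.66%; the approximation is known to undercount slightly (Li(x) is a better estimate).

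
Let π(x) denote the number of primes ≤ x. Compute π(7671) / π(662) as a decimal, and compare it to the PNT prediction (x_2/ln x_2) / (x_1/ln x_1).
π(7671)/π(662) = 972/121 ≈ 8.0331;  PNT prediction ≈ 8.4140.

π(662) = 121 and π(7671) = 972, so π(7671)/π(662) ≈ 8.0331. The PNT-predicted ratio is (7671/ln(7671)) / (662/ln(662)) ≈ 8.4140. The two agree to within a few percent, as expected.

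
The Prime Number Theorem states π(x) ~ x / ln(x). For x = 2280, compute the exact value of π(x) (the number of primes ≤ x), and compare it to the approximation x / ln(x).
π(2280) = 338;  x/ln(x) ≈ 294.88;  relative error ≈ 12.76%.

Directly count primes up to 2280: π(2280) = 338. The PNT approximation gives 2280/ln(2280) ≈ 2280/7.73193 ≈ 294.88. Relative error (π(x) − x/ln(x)) / π(x) ≈ 12.76%; the approximation is known to undercount slightly (Li(x) is a better estimate).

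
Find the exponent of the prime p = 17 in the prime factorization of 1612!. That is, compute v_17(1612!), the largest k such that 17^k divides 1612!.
v_17(1612!) = 99

Legendre's formula: v_p(n!) = Σ_{k ≥ 1} ⌊n / p^k⌋. For p = 17, n = 1612, the terms are:
  ⌊1612/17^1⌋ = ⌊1612/17⌋ = 94
  ⌊1612/17^2⌋ = ⌊1612/289⌋ = 5
(the next term ⌊1612/17^3⌋ = 0, terminating the sum). Summing: v_17(1612!) = 94 + 5 = 99.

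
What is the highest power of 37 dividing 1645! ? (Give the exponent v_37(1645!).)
v_37(1645!) = 45

Legendre's formula: v_p(n!) = Σ_{k ≥ 1} ⌊n / p^k⌋. For p = 37, n = 1645, the terms are:
  ⌊1645/37^1⌋ = ⌊1645/37⌋ = 44
  ⌊1645/37^2⌋ = ⌊1645/1369⌋ = 1
(the next term ⌊1645/37^3⌋ = 0, terminating the sum). Summing: v_37(1645!) = 44 + 1 = 45.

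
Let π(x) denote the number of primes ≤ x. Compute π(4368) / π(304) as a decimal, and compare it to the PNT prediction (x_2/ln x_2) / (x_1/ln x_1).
π(4368)/π(304) = 596/62 ≈ 9.6129;  PNT prediction ≈ 9.8001.

π(304) = 62 and π(4368) = 596, so π(4368)/π(304) ≈ 9.6129. The PNT-predicted ratio is (4368/ln(4368)) / (304/ln(304)) ≈ 9.8001. The two agree to within a few percent, as expected.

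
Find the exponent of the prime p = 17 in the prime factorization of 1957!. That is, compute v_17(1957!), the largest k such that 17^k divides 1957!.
v_17(1957!) = 121

Legendre's formula: v_p(n!) = Σ_{k ≥ 1} ⌊n / p^k⌋. For p = 17, n = 1957, the terms are:
  ⌊1957/17^1⌋ = ⌊1957/17⌋ = 115
  ⌊1957/17^2⌋ = ⌊1957/289⌋ = 6
(the next term ⌊1957/17^3⌋ = 0, terminating the sum). Summing: v_17(1957!) = 115 + 6 = 121.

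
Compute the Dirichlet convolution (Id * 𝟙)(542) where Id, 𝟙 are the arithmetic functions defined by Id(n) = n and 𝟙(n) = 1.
(Id * 𝟙)(542) = 816

Divisors of 542: [1, 2, 271, 542]. For each d | 542:
  d = 1: Id(1) · 𝟙(542/1) = 1 · 1 = 1
  d = 2: Id(2) · 𝟙(542/2) = 2 · 1 = 2
  d = 271: Id(271) · 𝟙(542/271) = 271 · 1 = 271
  d = 542: Id(542) · 𝟙(542/542) = 542 · 1 = 542
Summing: (Id * 𝟙)(542) = 1 + 2 + 271 + 542 = 816.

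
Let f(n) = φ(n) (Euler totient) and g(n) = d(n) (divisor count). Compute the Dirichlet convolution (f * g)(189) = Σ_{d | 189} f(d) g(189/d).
(φ * d)(189) = 320

Divisors of 189: [1, 3, 7, 9, 21, 27, 63, 189]. For each d | 189:
  d = 1: φ(1) · d(189/1) = 1 · 8 = 8
  d = 3: φ(3) · d(189/3) = 2 · 6 = 12
  d = 7: φ(7) · d(189/7) = 6 · 4 = 24
  d = 9: φ(9) · d(189/9) = 6 · 4 = 24
  d = 21: φ(21) · d(189/21) = 12 · 3 = 36
  d = 27: φ(27) · d(189/27) = 18 · 2 = 36
  d = 63: φ(63) · d(189/63) = 36 · 2 = 72
  d = 189: φ(189) · d(189/189) = 108 · 1 = 108
Summing: (φ * d)(189) = 8 + 12 + 24 + 24 + 36 + 36 + 72 + 108 = 320.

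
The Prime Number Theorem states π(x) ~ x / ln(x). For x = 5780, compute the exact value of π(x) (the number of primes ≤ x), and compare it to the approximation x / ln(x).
π(5780) = 758;  x/ln(x) ≈ 667.27;  relative error ≈ 11.97%.

Directly count primes up to 5780: π(5780) = 758. The PNT approximation gives 5780/ln(5780) ≈ 5780/8.66216 ≈ 667.27. Relative error (π(x) − x/ln(x)) / π(x) ≈ 11.97%; the approximation is known to undercount slightly (Li(x) is a better estimate).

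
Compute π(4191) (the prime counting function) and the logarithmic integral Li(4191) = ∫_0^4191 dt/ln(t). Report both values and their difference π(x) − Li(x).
π(4191) = 574;  Li(4191) ≈ 588.33;  π(x) − Li(x) ≈ -14.33.

Direct count of primes ≤ 4191 gives π(4191) = 574. Numerical evaluation of the logarithmic integral gives Li(4191) ≈ 588.33. The difference π(x) − Li(x) ≈ -14.33 is typically negative for small/moderate x (Li(x) overestimates), though Littlewood's theorem shows this sign changes infinitely often.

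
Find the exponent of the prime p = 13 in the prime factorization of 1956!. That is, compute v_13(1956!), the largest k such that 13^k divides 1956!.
v_13(1956!) = 161

Legendre's formula: v_p(n!) = Σ_{k ≥ 1} ⌊n / p^k⌋. For p = 13, n = 1956, the terms are:
  ⌊1956/13^1⌋ = ⌊1956/13⌋ = 150
  ⌊1956/13^2⌋ = ⌊1956/169⌋ = 11
(the next term ⌊1956/13^3⌋ = 0, terminating the sum). Summing: v_13(1956!) = 150 + 11 = 161.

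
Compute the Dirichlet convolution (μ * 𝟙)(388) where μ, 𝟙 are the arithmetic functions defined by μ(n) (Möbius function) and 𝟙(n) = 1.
(μ * 𝟙)(388) = 0

Divisors of 388: [1, 2, 4, 97, 194, 388]. For each d | 388:
  d = 1: μ(1) · 𝟙(388/1) = 1 · 1 = 1
  d = 2: μ(2) · 𝟙(388/2) = -1 · 1 = -1
  d = 4: μ(4) · 𝟙(388/4) = 0 · 1 = 0
  d = 97: μ(97) · 𝟙(388/97) = -1 · 1 = -1
  d = 194: μ(194) · 𝟙(388/194) = 1 · 1 = 1
  d = 388: μ(388) · 𝟙(388/388) = 0 · 1 = 0
Summing: (μ * 𝟙)(388) = 1 + -1 + 0 + -1 + 1 + 0 = 0.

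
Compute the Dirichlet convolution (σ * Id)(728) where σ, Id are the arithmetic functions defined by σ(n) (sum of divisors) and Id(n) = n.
(σ * Id)(728) = 19845

Divisors of 728: [1, 2, 4, 7, 8, 13, 14, 26, 28, 52, 56, 91, 104, 182, 364, 728]. For each d | 728:
  d = 1: σ(1) · Id(728/1) = 1 · 728 = 728
  d = 2: σ(2) · Id(728/2) = 3 · 364 = 1092
  d = 4: σ(4) · Id(728/4) = 7 · 182 = 1274
  d = 7: σ(7) · Id(728/7) = 8 · 104 = 832
  d = 8: σ(8) · Id(728/8) = 15 · 91 = 1365
  d = 13: σ(13) · Id(728/13) = 14 · 56 = 784
  d = 14: σ(14) · Id(728/14) = 24 · 52 = 1248
  d = 26: σ(26) · Id(728/26) = 42 · 28 = 1176
  d = 28: σ(28) · Id(728/28) = 56 · 26 = 1456
  d = 52: σ(52) · Id(728/52) = 98 · 14 = 1372
  d = 56: σ(56) · Id(728/56) = 120 · 13 = 1560
  d = 91: σ(91) · Id(728/91) = 112 · 8 = 896
  d = 104: σ(104) · Id(728/104) = 210 · 7 = 1470
  d = 182: σ(182) · Id(728/182) = 336 · 4 = 1344
  d = 364: σ(364) · Id(728/364) = 784 · 2 = 1568
  d = 728: σ(728) · Id(728/728) = 1680 · 1 = 1680
Summing: (σ * Id)(728) = 728 + 1092 + 1274 + 832 + 1365 + 784 + 1248 + 1176 + 1456 + 1372 + 1560 + 896 + 1470 + 1344 + 1568 + 1680 = 19845.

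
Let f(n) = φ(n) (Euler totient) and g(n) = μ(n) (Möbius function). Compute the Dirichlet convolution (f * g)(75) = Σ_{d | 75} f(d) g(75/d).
(φ * μ)(75) = 16

Divisors of 75: [1, 3, 5, 15, 25, 75]. For each d | 75:
  d = 1: φ(1) · μ(75/1) = 1 · 0 = 0
  d = 3: φ(3) · μ(75/3) = 2 · 0 = 0
  d = 5: φ(5) · μ(75/5) = 4 · 1 = 4
  d = 15: φ(15) · μ(75/15) = 8 · -1 = -8
  d = 25: φ(25) · μ(75/25) = 20 · -1 = -20
  d = 75: φ(75) · μ(75/75) = 40 · 1 = 40
Summing: (φ * μ)(75) = 0 + 0 + 4 + -8 + -20 + 40 = 16.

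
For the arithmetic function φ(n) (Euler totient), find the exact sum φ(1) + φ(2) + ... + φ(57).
Σ_{n ≤ 57} φ(n) = 1000

Compute φ(n) for each 1 ≤ n ≤ 57: φ(1) = 1, φ(2) = 1, φ(3) = 2, φ(4) = 2, φ(5) = 4, φ(6) = 2, φ(7) = 6, φ(8) = 4, φ(9) = 6, φ(10) = 4, φ(11) = 10, φ(12) = 4, φ(13) = 12, φ(14) = 6, φ(15) = 8, φ(16) = 8, φ(17) = 16, φ(18) = 6, φ(19) = 18, φ(20) = 8, φ(21) = 12, φ(22) = 10, φ(23) = 22, φ(24) = 8, φ(25) = 20, φ(26) = 12, φ(27) = 18, φ(28) = 12, φ(29) = 28, φ(30) = 8, φ(31) = 30, φ(32) = 16, φ(33) = 20, φ(34) = 16, φ(35) = 24, φ(36) = 12, φ(37) = 36, φ(38) = 18, φ(39) = 24, φ(40) = 16, φ(41) = 40, φ(42) = 12, φ(43) = 42, φ(44) = 20, φ(45) = 24, φ(46) = 22, φ(47) = 46, φ(48) = 16, φ(49) = 42, φ(50) = 20, φ(51) = 32, φ(52) = 24, φ(53) = 52, φ(54) = 18, φ(55) = 40, φ(56) = 24, φ(57) = 36. Summing all 57 values: 1000. (Average order: Σ_{n ≤ x} φ(n) ~ (3/π²) x². For x = 57, (3/π²)·57² ≈ 987.58.)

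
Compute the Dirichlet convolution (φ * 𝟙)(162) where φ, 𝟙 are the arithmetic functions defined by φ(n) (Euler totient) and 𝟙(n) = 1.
(φ * 𝟙)(162) = 162

Divisors of 162: [1, 2, 3, 6, 9, 18, 27, 54, 81, 162]. For each d | 162:
  d = 1: φ(1) · 𝟙(162/1) = 1 · 1 = 1
  d = 2: φ(2) · 𝟙(162/2) = 1 · 1 = 1
  d = 3: φ(3) · 𝟙(162/3) = 2 · 1 = 2
  d = 6: φ(6) · 𝟙(162/6) = 2 · 1 = 2
  d = 9: φ(9) · 𝟙(162/9) = 6 · 1 = 6
  d = 18: φ(18) · 𝟙(162/18) = 6 · 1 = 6
  d = 27: φ(27) · 𝟙(162/27) = 18 · 1 = 18
  d = 54: φ(54) · 𝟙(162/54) = 18 · 1 = 18
  d = 81: φ(81) · 𝟙(162/81) = 54 · 1 = 54
  d = 162: φ(162) · 𝟙(162/162) = 54 · 1 = 54
Summing: (φ * 𝟙)(162) = 1 + 1 + 2 + 2 + 6 + 6 + 18 + 18 + 54 + 54 = 162.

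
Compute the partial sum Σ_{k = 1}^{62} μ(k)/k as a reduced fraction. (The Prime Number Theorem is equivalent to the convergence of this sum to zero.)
Σ μ(k)/k = 1874648830674470878723/117288381359406970983270

Values of μ(k) for 1 ≤ k ≤ 62: μ(1) = 1, μ(2) = -1, μ(3) = -1, μ(5) = -1, μ(6) = 1, μ(7) = -1, μ(10) = 1, μ(11) = -1, μ(13) = -1, μ(14) = 1, μ(15) = 1, μ(17) = -1, μ(19) = -1, μ(21) = 1, μ(22) = 1, μ(23) = -1, μ(26) = 1, μ(29) = -1, μ(30) = -1, μ(31) = -1, μ(33) = 1, μ(34) = 1, μ(35) = 1, μ(37) = -1, μ(38) = 1, μ(39) = 1, μ(41) = -1, μ(42) = -1, μ(43) = -1, μ(46) = 1, μ(47) = -1, μ(51) = 1, μ(53) = -1, μ(55) = 1, μ(57) = 1, μ(58) = 1, μ(59) = -1, μ(61) = -1, μ(62) = 1, with μ = 0 on non-squarefree integers. Summing μ(k)/k for k where μ(k) ≠ 0 gives 1874648830674470878723/117288381359406970983270 ≈ 0.0160. (PNT ⟺ this sum → 0 as n → ∞.)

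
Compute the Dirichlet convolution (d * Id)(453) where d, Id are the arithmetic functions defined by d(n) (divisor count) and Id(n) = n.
(d * Id)(453) = 765

Divisors of 453: [1, 3, 151, 453]. For each d | 453:
  d = 1: d(1) · Id(453/1) = 1 · 453 = 453
  d = 3: d(3) · Id(453/3) = 2 · 151 = 302
  d = 151: d(151) · Id(453/151) = 2 · 3 = 6
  d = 453: d(453) · Id(453/453) = 4 · 1 = 4
Summing: (d * Id)(453) = 453 + 302 + 6 + 4 = 765.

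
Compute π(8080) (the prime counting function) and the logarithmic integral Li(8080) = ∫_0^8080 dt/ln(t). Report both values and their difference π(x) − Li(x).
π(8080) = 1014;  Li(8080) ≈ 1035.31;  π(x) − Li(x) ≈ -21.31.

Direct count of primes ≤ 8080 gives π(8080) = 1014. Numerical evaluation of the logarithmic integral gives Li(8080) ≈ 1035.31. The difference π(x) − Li(x) ≈ -21.31 is typically negative for small/moderate x (Li(x) overestimates), though Littlewood's theorem shows this sign changes infinitely often.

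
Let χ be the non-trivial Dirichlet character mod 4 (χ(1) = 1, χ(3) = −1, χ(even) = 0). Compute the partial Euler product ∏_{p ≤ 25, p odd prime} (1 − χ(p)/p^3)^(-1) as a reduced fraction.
∏ = 177358697820836675/183046656872153088

The odd primes p ≤ 25 are [3, 5, 7, 11, 13, 17, 19, 23]. For each, χ(p) = 1 if p ≡ 1 mod 4, χ(p) = −1 if p ≡ 3 mod 4. Taking (1 − χ(p)/p^3)^(-1) = p^3/(p^3 − χ(p)): (1 − (-1)/3^3)^(-1) · (1 − (1)/5^3)^(-1) · (1 − (-1)/7^3)^(-1) · (1 − (-1)/11^3)^(-1) · (1 − (1)/13^3)^(-1) · (1 − (1)/17^3)^(-1) · (1 − (-1)/19^3)^(-1) · (1 − (-1)/23^3)^(-1) = 177358697820836675/183046656872153088.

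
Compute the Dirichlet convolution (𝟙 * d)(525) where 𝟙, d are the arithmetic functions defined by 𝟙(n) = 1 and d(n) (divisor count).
(𝟙 * d)(525) = 54

Divisors of 525: [1, 3, 5, 7, 15, 21, 25, 35, 75, 105, 175, 525]. For each d | 525:
  d = 1: 𝟙(1) · d(525/1) = 1 · 12 = 12
  d = 3: 𝟙(3) · d(525/3) = 1 · 6 = 6
  d = 5: 𝟙(5) · d(525/5) = 1 · 8 = 8
  d = 7: 𝟙(7) · d(525/7) = 1 · 6 = 6
  d = 15: 𝟙(15) · d(525/15) = 1 · 4 = 4
  d = 21: 𝟙(21) · d(525/21) = 1 · 3 = 3
  d = 25: 𝟙(25) · d(525/25) = 1 · 4 = 4
  d = 35: 𝟙(35) · d(525/35) = 1 · 4 = 4
  d = 75: 𝟙(75) · d(525/75) = 1 · 2 = 2
  d = 105: 𝟙(105) · d(525/105) = 1 · 2 = 2
  d = 175: 𝟙(175) · d(525/175) = 1 · 2 = 2
  d = 525: 𝟙(525) · d(525/525) = 1 · 1 = 1
Summing: (𝟙 * d)(525) = 12 + 6 + 8 + 6 + 4 + 3 + 4 + 4 + 2 + 2 + 2 + 1 = 54.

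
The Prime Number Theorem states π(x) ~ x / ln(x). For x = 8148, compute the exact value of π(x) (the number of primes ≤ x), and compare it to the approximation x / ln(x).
π(8148) = 1023;  x/ln(x) ≈ 904.78;  relative error ≈ 11.56%.

Directly count primes up to 8148: π(8148) = 1023. The PNT approximation gives 8148/ln(8148) ≈ 8148/9.00553 ≈ 904.78. Relative error (π(x) − x/ln(x)) / π(x) ≈ 11.56%; the approximation is known to undercount slightly (Li(x) is a better estimate).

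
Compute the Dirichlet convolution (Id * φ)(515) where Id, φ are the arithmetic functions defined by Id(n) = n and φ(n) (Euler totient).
(Id * φ)(515) = 1845

Divisors of 515: [1, 5, 103, 515]. For each d | 515:
  d = 1: Id(1) · φ(515/1) = 1 · 408 = 408
  d = 5: Id(5) · φ(515/5) = 5 · 102 = 510
  d = 103: Id(103) · φ(515/103) = 103 · 4 = 412
  d = 515: Id(515) · φ(515/515) = 515 · 1 = 515
Summing: (Id * φ)(515) = 408 + 510 + 412 + 515 = 1845.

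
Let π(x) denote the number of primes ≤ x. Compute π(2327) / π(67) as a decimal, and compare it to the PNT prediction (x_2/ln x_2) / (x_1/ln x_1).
π(2327)/π(67) = 344/19 ≈ 18.1053;  PNT prediction ≈ 18.8375.

π(67) = 19 and π(2327) = 344, so π(2327)/π(67) ≈ 18.1053. The PNT-predicted ratio is (2327/ln(2327)) / (67/ln(67)) ≈ 18.8375. The two agree to within a few percent, as expected.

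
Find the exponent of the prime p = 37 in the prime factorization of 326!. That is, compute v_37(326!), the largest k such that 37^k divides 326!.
v_37(326!) = 8

Legendre's formula: v_p(n!) = Σ_{k ≥ 1} ⌊n / p^k⌋. For p = 37, n = 326, the terms are:
  ⌊326/37^1⌋ = ⌊326/37⌋ = 8
(the next term ⌊326/37^2⌋ = 0, terminating the sum). Summing: v_37(326!) = 8 = 8.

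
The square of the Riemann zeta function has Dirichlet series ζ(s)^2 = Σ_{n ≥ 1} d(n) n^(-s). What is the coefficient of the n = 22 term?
d(22) = 4

ζ(s)^2 = (Σ 1/m^s)(Σ 1/k^s). The coefficient of 1/n^s in the product is the number of ordered pairs (m, k) with mk = n, which equals d(n). For n = 22, divisors are [1, 2, 11, 22], so d(22) = 4.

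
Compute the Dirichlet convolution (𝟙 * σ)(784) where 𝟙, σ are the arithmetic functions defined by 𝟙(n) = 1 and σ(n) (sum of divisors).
(𝟙 * σ)(784) = 3762

Divisors of 784: [1, 2, 4, 7, 8, 14, 16, 28, 49, 56, 98, 112, 196, 392, 784]. For each d | 784:
  d = 1: 𝟙(1) · σ(784/1) = 1 · 1767 = 1767
  d = 2: 𝟙(2) · σ(784/2) = 1 · 855 = 855
  d = 4: 𝟙(4) · σ(784/4) = 1 · 399 = 399
  d = 7: 𝟙(7) · σ(784/7) = 1 · 248 = 248
  d = 8: 𝟙(8) · σ(784/8) = 1 · 171 = 171
  d = 14: 𝟙(14) · σ(784/14) = 1 · 120 = 120
  d = 16: 𝟙(16) · σ(784/16) = 1 · 57 = 57
  d = 28: 𝟙(28) · σ(784/28) = 1 · 56 = 56
  d = 49: 𝟙(49) · σ(784/49) = 1 · 31 = 31
  d = 56: 𝟙(56) · σ(784/56) = 1 · 24 = 24
  d = 98: 𝟙(98) · σ(784/98) = 1 · 15 = 15
  d = 112: 𝟙(112) · σ(784/112) = 1 · 8 = 8
  d = 196: 𝟙(196) · σ(784/196) = 1 · 7 = 7
  d = 392: 𝟙(392) · σ(784/392) = 1 · 3 = 3
  d = 784: 𝟙(784) · σ(784/784) = 1 · 1 = 1
Summing: (𝟙 * σ)(784) = 1767 + 855 + 399 + 248 + 171 + 120 + 57 + 56 + 31 + 24 + 15 + 8 + 7 + 3 + 1 = 3762.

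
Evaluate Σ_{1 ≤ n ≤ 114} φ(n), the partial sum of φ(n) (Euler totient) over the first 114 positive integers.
Σ_{n ≤ 114} φ(n) = 3984

Compute φ(n) for each 1 ≤ n ≤ 114: φ(1) = 1, φ(2) = 1, φ(3) = 2, φ(4) = 2, φ(5) = 4, φ(6) = 2, φ(7) = 6, φ(8) = 4, φ(9) = 6, φ(10) = 4, φ(11) = 10, φ(12) = 4, φ(13) = 12, φ(14) = 6, φ(15) = 8, φ(16) = 8, φ(17) = 16, φ(18) = 6, φ(19) = 18, φ(20) = 8, φ(21) = 12, φ(22) = 10, φ(23) = 22, φ(24) = 8, φ(25) = 20, φ(26) = 12, φ(27) = 18, φ(28) = 12, φ(29) = 28, φ(30) = 8, φ(31) = 30, φ(32) = 16, φ(33) = 20, φ(34) = 16, φ(35) = 24, φ(36) = 12, φ(37) = 36, φ(38) = 18, φ(39) = 24, φ(40) = 16, φ(41) = 40, φ(42) = 12, φ(43) = 42, φ(44) = 20, φ(45) = 24, φ(46) = 22, φ(47) = 46, φ(48) = 16, φ(49) = 42, φ(50) = 20, φ(51) = 32, φ(52) = 24, φ(53) = 52, φ(54) = 18, φ(55) = 40, φ(56) = 24, φ(57) = 36, φ(58) = 28, φ(59) = 58, φ(60) = 16, φ(61) = 60, φ(62) = 30, φ(63) = 36, φ(64) = 32, φ(65) = 48, φ(66) = 20, φ(67) = 66, φ(68) = 32, φ(69) = 44, φ(70) = 24, φ(71) = 70, φ(72) = 24, φ(73) = 72, φ(74) = 36, φ(75) = 40, φ(76) = 36, φ(77) = 60, φ(78) = 24, φ(79) = 78, φ(80) = 32, φ(81) = 54, φ(82) = 40, φ(83) = 82, φ(84) = 24, φ(85) = 64, φ(86) = 42, φ(87) = 56, φ(88) = 40, φ(89) = 88, φ(90) = 24, φ(91) = 72, φ(92) = 44, φ(93) = 60, φ(94) = 46, φ(95) = 72, φ(96) = 32, φ(97) = 96, φ(98) = 42, φ(99) = 60, φ(100) = 40, φ(101) = 100, φ(102) = 32, φ(103) = 102, φ(104) = 48, φ(105) = 48, φ(106) = 52, φ(107) = 106, φ(108) = 36, φ(109) = 108, φ(110) = 40, φ(111) = 72, φ(112) = 48, φ(113) = 112, φ(114) = 36. Summing all 114 values: 3984. (Average order: Σ_{n ≤ x} φ(n) ~ (3/π²) x². For x = 114, (3/π²)·114² ≈ 3950.31.)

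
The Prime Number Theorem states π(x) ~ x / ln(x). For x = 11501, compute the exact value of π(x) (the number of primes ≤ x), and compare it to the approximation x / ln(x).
π(11501) = 1387;  x/ln(x) ≈ 1230.03;  relative error ≈ 11.32%.

Directly count primes up to 11501: π(11501) = 1387. The PNT approximation gives 11501/ln(11501) ≈ 11501/9.35019 ≈ 1230.03. Relative error (π(x) − x/ln(x)) / π(x) ≈ 11.32%; the approximation is known to undercount slightly (Li(x) is a better estimate).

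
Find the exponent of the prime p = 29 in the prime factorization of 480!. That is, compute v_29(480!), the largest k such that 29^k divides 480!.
v_29(480!) = 16

Legendre's formula: v_p(n!) = Σ_{k ≥ 1} ⌊n / p^k⌋. For p = 29, n = 480, the terms are:
  ⌊480/29^1⌋ = ⌊480/29⌋ = 16
(the next term ⌊480/29^2⌋ = 0, terminating the sum). Summing: v_29(480!) = 16 = 16.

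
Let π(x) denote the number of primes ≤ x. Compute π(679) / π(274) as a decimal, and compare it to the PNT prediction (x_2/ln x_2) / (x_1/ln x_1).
π(679)/π(274) = 123/58 ≈ 2.1207;  PNT prediction ≈ 2.1332.

π(274) = 58 and π(679) = 123, so π(679)/π(274) ≈ 2.1207. The PNT-predicted ratio is (679/ln(679)) / (274/ln(274)) ≈ 2.1332. The two agree to within a few percent, as expected.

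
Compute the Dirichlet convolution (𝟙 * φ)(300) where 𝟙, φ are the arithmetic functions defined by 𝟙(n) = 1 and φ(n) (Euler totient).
(𝟙 * φ)(300) = 300

Divisors of 300: [1, 2, 3, 4, 5, 6, 10, 12, 15, 20, 25, 30, 50, 60, 75, 100, 150, 300]. For each d | 300:
  d = 1: 𝟙(1) · φ(300/1) = 1 · 80 = 80
  d = 2: 𝟙(2) · φ(300/2) = 1 · 40 = 40
  d = 3: 𝟙(3) · φ(300/3) = 1 · 40 = 40
  d = 4: 𝟙(4) · φ(300/4) = 1 · 40 = 40
  d = 5: 𝟙(5) · φ(300/5) = 1 · 16 = 16
  d = 6: 𝟙(6) · φ(300/6) = 1 · 20 = 20
  d = 10: 𝟙(10) · φ(300/10) = 1 · 8 = 8
  d = 12: 𝟙(12) · φ(300/12) = 1 · 20 = 20
  d = 15: 𝟙(15) · φ(300/15) = 1 · 8 = 8
  d = 20: 𝟙(20) · φ(300/20) = 1 · 8 = 8
  d = 25: 𝟙(25) · φ(300/25) = 1 · 4 = 4
  d = 30: 𝟙(30) · φ(300/30) = 1 · 4 = 4
  d = 50: 𝟙(50) · φ(300/50) = 1 · 2 = 2
  d = 60: 𝟙(60) · φ(300/60) = 1 · 4 = 4
  d = 75: 𝟙(75) · φ(300/75) = 1 · 2 = 2
  d = 100: 𝟙(100) · φ(300/100) = 1 · 2 = 2
  d = 150: 𝟙(150) · φ(300/150) = 1 · 1 = 1
  d = 300: 𝟙(300) · φ(300/300) = 1 · 1 = 1
Summing: (𝟙 * φ)(300) = 80 + 40 + 40 + 40 + 16 + 20 + 8 + 20 + 8 + 8 + 4 + 4 + 2 + 4 + 2 + 2 + 1 + 1 = 300.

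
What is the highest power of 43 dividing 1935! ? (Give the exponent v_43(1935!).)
v_43(1935!) = 46

Legendre's formula: v_p(n!) = Σ_{k ≥ 1} ⌊n / p^k⌋. For p = 43, n = 1935, the terms are:
  ⌊1935/43^1⌋ = ⌊1935/43⌋ = 45
  ⌊1935/43^2⌋ = ⌊1935/1849⌋ = 1
(the next term ⌊1935/43^3⌋ = 0, terminating the sum). Summing: v_43(1935!) = 45 + 1 = 46.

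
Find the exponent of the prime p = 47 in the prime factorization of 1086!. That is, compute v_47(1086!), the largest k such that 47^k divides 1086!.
v_47(1086!) = 23

Legendre's formula: v_p(n!) = Σ_{k ≥ 1} ⌊n / p^k⌋. For p = 47, n = 1086, the terms are:
  ⌊1086/47^1⌋ = ⌊1086/47⌋ = 23
(the next term ⌊1086/47^2⌋ = 0, terminating the sum). Summing: v_47(1086!) = 23 = 23.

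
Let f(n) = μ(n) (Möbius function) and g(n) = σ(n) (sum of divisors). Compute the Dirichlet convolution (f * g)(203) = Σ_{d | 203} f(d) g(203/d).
(μ * σ)(203) = 203

Divisors of 203: [1, 7, 29, 203]. For each d | 203:
  d = 1: μ(1) · σ(203/1) = 1 · 240 = 240
  d = 7: μ(7) · σ(203/7) = -1 · 30 = -30
  d = 29: μ(29) · σ(203/29) = -1 · 8 = -8
  d = 203: μ(203) · σ(203/203) = 1 · 1 = 1
Summing: (μ * σ)(203) = 240 + -30 + -8 + 1 = 203.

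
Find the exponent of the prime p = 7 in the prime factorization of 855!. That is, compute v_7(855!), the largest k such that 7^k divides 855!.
v_7(855!) = 141

Legendre's formula: v_p(n!) = Σ_{k ≥ 1} ⌊n / p^k⌋. For p = 7, n = 855, the terms are:
  ⌊855/7^1⌋ = ⌊855/7⌋ = 122
  ⌊855/7^2⌋ = ⌊855/49⌋ = 17
  ⌊855/7^3⌋ = ⌊855/343⌋ = 2
(the next term ⌊855/7^4⌋ = 0, terminating the sum). Summing: v_7(855!) = 122 + 17 + 2 = 141.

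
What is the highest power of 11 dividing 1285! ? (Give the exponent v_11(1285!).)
v_11(1285!) = 126

Legendre's formula: v_p(n!) = Σ_{k ≥ 1} ⌊n / p^k⌋. For p = 11, n = 1285, the terms are:
  ⌊1285/11^1⌋ = ⌊1285/11⌋ = 116
  ⌊1285/11^2⌋ = ⌊1285/121⌋ = 10
(the next term ⌊1285/11^3⌋ = 0, terminating the sum). Summing: v_11(1285!) = 116 + 10 = 126.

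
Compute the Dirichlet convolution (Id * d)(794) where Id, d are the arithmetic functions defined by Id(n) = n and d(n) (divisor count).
(Id * d)(794) = 1596

Divisors of 794: [1, 2, 397, 794]. For each d | 794:
  d = 1: Id(1) · d(794/1) = 1 · 4 = 4
  d = 2: Id(2) · d(794/2) = 2 · 2 = 4
  d = 397: Id(397) · d(794/397) = 397 · 2 = 794
  d = 794: Id(794) · d(794/794) = 794 · 1 = 794
Summing: (Id * d)(794) = 4 + 4 + 794 + 794 = 1596.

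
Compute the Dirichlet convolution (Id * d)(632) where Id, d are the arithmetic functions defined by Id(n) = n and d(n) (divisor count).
(Id * d)(632) = 2106

Divisors of 632: [1, 2, 4, 8, 79, 158, 316, 632]. For each d | 632:
  d = 1: Id(1) · d(632/1) = 1 · 8 = 8
  d = 2: Id(2) · d(632/2) = 2 · 6 = 12
  d = 4: Id(4) · d(632/4) = 4 · 4 = 16
  d = 8: Id(8) · d(632/8) = 8 · 2 = 16
  d = 79: Id(79) · d(632/79) = 79 · 4 = 316
  d = 158: Id(158) · d(632/158) = 158 · 3 = 474
  d = 316: Id(316) · d(632/316) = 316 · 2 = 632
  d = 632: Id(632) · d(632/632) = 632 · 1 = 632
Summing: (Id * d)(632) = 8 + 12 + 16 + 16 + 316 + 474 + 632 + 632 = 2106.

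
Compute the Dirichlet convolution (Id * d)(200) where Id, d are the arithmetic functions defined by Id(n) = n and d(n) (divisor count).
(Id * d)(200) = 988

Divisors of 200: [1, 2, 4, 5, 8, 10, 20, 25, 40, 50, 100, 200]. For each d | 200:
  d = 1: Id(1) · d(200/1) = 1 · 12 = 12
  d = 2: Id(2) · d(200/2) = 2 · 9 = 18
  d = 4: Id(4) · d(200/4) = 4 · 6 = 24
  d = 5: Id(5) · d(200/5) = 5 · 8 = 40
  d = 8: Id(8) · d(200/8) = 8 · 3 = 24
  d = 10: Id(10) · d(200/10) = 10 · 6 = 60
  d = 20: Id(20) · d(200/20) = 20 · 4 = 80
  d = 25: Id(25) · d(200/25) = 25 · 4 = 100
  d = 40: Id(40) · d(200/40) = 40 · 2 = 80
  d = 50: Id(50) · d(200/50) = 50 · 3 = 150
  d = 100: Id(100) · d(200/100) = 100 · 2 = 200
  d = 200: Id(200) · d(200/200) = 200 · 1 = 200
Summing: (Id * d)(200) = 12 + 18 + 24 + 40 + 24 + 60 + 80 + 100 + 80 + 150 + 200 + 200 = 988.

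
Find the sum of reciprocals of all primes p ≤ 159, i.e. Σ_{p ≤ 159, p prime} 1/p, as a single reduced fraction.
Σ 1/p = 67195167335560670940823020383181530154843058347995389615845419/35375166993717494840635767087951744212057570647889977422429870

π(159) = 37, so the primes ≤ 159 are [2, 3, 5, 7, 11, 13, 17, 19, 23, 29, 31, 37, 41, 43, 47, 53, 59, 61, 67, 71, 73, 79, 83, 89, 97, 101, 103, 107, 109, 113, 127, 131, 137, 139, 149, 151, 157]. Summing 1/p over these primes: 67195167335560670940823020383181530154843058347995389615845419/35375166993717494840635767087951744212057570647889977422429870 ≈ 1.8995. Mertens estimate ln ln(159) + 0.2615 ≈ 1.8846.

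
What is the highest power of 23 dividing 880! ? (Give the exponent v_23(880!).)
v_23(880!) = 39

Legendre's formula: v_p(n!) = Σ_{k ≥ 1} ⌊n / p^k⌋. For p = 23, n = 880, the terms are:
  ⌊880/23^1⌋ = ⌊880/23⌋ = 38
  ⌊880/23^2⌋ = ⌊880/529⌋ = 1
(the next term ⌊880/23^3⌋ = 0, terminating the sum). Summing: v_23(880!) = 38 + 1 = 39.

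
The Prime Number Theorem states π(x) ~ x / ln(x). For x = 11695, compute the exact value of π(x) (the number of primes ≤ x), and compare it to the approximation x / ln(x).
π(11695) = 1403;  x/ln(x) ≈ 1248.54;  relative error ≈ 11.01%.

Directly count primes up to 11695: π(11695) = 1403. The PNT approximation gives 11695/ln(11695) ≈ 11695/9.36692 ≈ 1248.54. Relative error (π(x) − x/ln(x)) / π(x) ≈ 11.01%; the approximation is known to undercount slightly (Li(x) is a better estimate).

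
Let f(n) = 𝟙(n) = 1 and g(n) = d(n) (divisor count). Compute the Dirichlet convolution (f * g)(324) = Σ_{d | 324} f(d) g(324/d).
(𝟙 * d)(324) = 90

Divisors of 324: [1, 2, 3, 4, 6, 9, 12, 18, 27, 36, 54, 81, 108, 162, 324]. For each d | 324:
  d = 1: 𝟙(1) · d(324/1) = 1 · 15 = 15
  d = 2: 𝟙(2) · d(324/2) = 1 · 10 = 10
  d = 3: 𝟙(3) · d(324/3) = 1 · 12 = 12
  d = 4: 𝟙(4) · d(324/4) = 1 · 5 = 5
  d = 6: 𝟙(6) · d(324/6) = 1 · 8 = 8
  d = 9: 𝟙(9) · d(324/9) = 1 · 9 = 9
  d = 12: 𝟙(12) · d(324/12) = 1 · 4 = 4
  d = 18: 𝟙(18) · d(324/18) = 1 · 6 = 6
  d = 27: 𝟙(27) · d(324/27) = 1 · 6 = 6
  d = 36: 𝟙(36) · d(324/36) = 1 · 3 = 3
  d = 54: 𝟙(54) · d(324/54) = 1 · 4 = 4
  d = 81: 𝟙(81) · d(324/81) = 1 · 3 = 3
  d = 108: 𝟙(108) · d(324/108) = 1 · 2 = 2
  d = 162: 𝟙(162) · d(324/162) = 1 · 2 = 2
  d = 324: 𝟙(324) · d(324/324) = 1 · 1 = 1
Summing: (𝟙 * d)(324) = 15 + 10 + 12 + 5 + 8 + 9 + 4 + 6 + 6 + 3 + 4 + 3 + 2 + 2 + 1 = 90.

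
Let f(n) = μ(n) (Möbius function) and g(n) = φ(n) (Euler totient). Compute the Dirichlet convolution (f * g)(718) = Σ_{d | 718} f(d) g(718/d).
(μ * φ)(718) = 0

Divisors of 718: [1, 2, 359, 718]. For each d | 718:
  d = 1: μ(1) · φ(718/1) = 1 · 358 = 358
  d = 2: μ(2) · φ(718/2) = -1 · 358 = -358
  d = 359: μ(359) · φ(718/359) = -1 · 1 = -1
  d = 718: μ(718) · φ(718/718) = 1 · 1 = 1
Summing: (μ * φ)(718) = 358 + -358 + -1 + 1 = 0.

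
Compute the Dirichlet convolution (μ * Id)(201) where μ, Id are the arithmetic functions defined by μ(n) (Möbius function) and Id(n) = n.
(μ * Id)(201) = 132

Divisors of 201: [1, 3, 67, 201]. For each d | 201:
  d = 1: μ(1) · Id(201/1) = 1 · 201 = 201
  d = 3: μ(3) · Id(201/3) = -1 · 67 = -67
  d = 67: μ(67) · Id(201/67) = -1 · 3 = -3
  d = 201: μ(201) · Id(201/201) = 1 · 1 = 1
Summing: (μ * Id)(201) = 201 + -67 + -3 + 1 = 132.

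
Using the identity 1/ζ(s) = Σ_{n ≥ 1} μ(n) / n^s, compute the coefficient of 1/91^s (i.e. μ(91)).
μ(91) = 1

Factor n = 91 = 7 · 13. μ(n) = 0 if any exponent ≥ 2 (not squarefree); otherwise μ(n) = (−1)^{ω(n)} where ω(n) is the number of distinct prime factors. Applying: μ(91) = 1.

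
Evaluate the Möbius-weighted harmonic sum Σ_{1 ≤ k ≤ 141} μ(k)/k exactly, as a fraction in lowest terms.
Σ μ(k)/k = -26068950431314638702419625135422559041799213864607621/3338215550199730022503077710549980019122111551066811030

Values of μ(k) for 1 ≤ k ≤ 141: μ(1) = 1, μ(2) = -1, μ(3) = -1, μ(5) = -1, μ(6) = 1, μ(7) = -1, μ(10) = 1, μ(11) = -1, μ(13) = -1, μ(14) = 1, μ(15) = 1, μ(17) = -1, μ(19) = -1, μ(21) = 1, μ(22) = 1, μ(23) = -1, μ(26) = 1, μ(29) = -1, μ(30) = -1, μ(31) = -1, μ(33) = 1, μ(34) = 1, μ(35) = 1, μ(37) = -1, μ(38) = 1, μ(39) = 1, μ(41) = -1, μ(42) = -1, μ(43) = -1, μ(46) = 1, μ(47) = -1, μ(51) = 1, μ(53) = -1, μ(55) = 1, μ(57) = 1, μ(58) = 1, μ(59) = -1, μ(61) = -1, μ(62) = 1, μ(65) = 1, μ(66) = -1, μ(67) = -1, μ(69) = 1, μ(70) = -1, μ(71) = -1, μ(73) = -1, μ(74) = 1, μ(77) = 1, μ(78) = -1, μ(79) = -1, μ(82) = 1, μ(83) = -1, μ(85) = 1, μ(86) = 1, μ(87) = 1, μ(89) = -1, μ(91) = 1, μ(93) = 1, μ(94) = 1, μ(95) = 1, μ(97) = -1, μ(101) = -1, μ(102) = -1, μ(103) = -1, μ(105) = -1, μ(106) = 1, μ(107) = -1, μ(109) = -1, μ(110) = -1, μ(111) = 1, μ(113) = -1, μ(114) = -1, μ(115) = 1, μ(118) = 1, μ(119) = 1, μ(122) = 1, μ(123) = 1, μ(127) = -1, μ(129) = 1, μ(130) = -1, μ(131) = -1, μ(133) = 1, μ(134) = 1, μ(137) = -1, μ(138) = -1, μ(139) = -1, μ(141) = 1, with μ = 0 on non-squarefree integers. Summing μ(k)/k for k where μ(k) ≠ 0 gives -26068950431314638702419625135422559041799213864607621/3338215550199730022503077710549980019122111551066811030 ≈ -0.0078. (PNT ⟺ this sum → 0 as n → ∞.)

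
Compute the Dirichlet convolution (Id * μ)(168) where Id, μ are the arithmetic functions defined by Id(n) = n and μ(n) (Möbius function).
(Id * μ)(168) = 48

Divisors of 168: [1, 2, 3, 4, 6, 7, 8, 12, 14, 21, 24, 28, 42, 56, 84, 168]. For each d | 168:
  d = 1: Id(1) · μ(168/1) = 1 · 0 = 0
  d = 2: Id(2) · μ(168/2) = 2 · 0 = 0
  d = 3: Id(3) · μ(168/3) = 3 · 0 = 0
  d = 4: Id(4) · μ(168/4) = 4 · -1 = -4
  d = 6: Id(6) · μ(168/6) = 6 · 0 = 0
  d = 7: Id(7) · μ(168/7) = 7 · 0 = 0
  d = 8: Id(8) · μ(168/8) = 8 · 1 = 8
  d = 12: Id(12) · μ(168/12) = 12 · 1 = 12
  d = 14: Id(14) · μ(168/14) = 14 · 0 = 0
  d = 21: Id(21) · μ(168/21) = 21 · 0 = 0
  d = 24: Id(24) · μ(168/24) = 24 · -1 = -24
  d = 28: Id(28) · μ(168/28) = 28 · 1 = 28
  d = 42: Id(42) · μ(168/42) = 42 · 0 = 0
  d = 56: Id(56) · μ(168/56) = 56 · -1 = -56
  d = 84: Id(84) · μ(168/84) = 84 · -1 = -84
  d = 168: Id(168) · μ(168/168) = 168 · 1 = 168
Summing: (Id * μ)(168) = 0 + 0 + 0 + -4 + 0 + 0 + 8 + 12 + 0 + 0 + -24 + 28 + 0 + -56 + -84 + 168 = 48.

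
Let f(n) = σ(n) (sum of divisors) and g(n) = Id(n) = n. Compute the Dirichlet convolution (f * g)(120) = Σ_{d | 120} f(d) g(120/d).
(σ * Id)(120) = 3773

Divisors of 120: [1, 2, 3, 4, 5, 6, 8, 10, 12, 15, 20, 24, 30, 40, 60, 120]. For each d | 120:
  d = 1: σ(1) · Id(120/1) = 1 · 120 = 120
  d = 2: σ(2) · Id(120/2) = 3 · 60 = 180
  d = 3: σ(3) · Id(120/3) = 4 · 40 = 160
  d = 4: σ(4) · Id(120/4) = 7 · 30 = 210
  d = 5: σ(5) · Id(120/5) = 6 · 24 = 144
  d = 6: σ(6) · Id(120/6) = 12 · 20 = 240
  d = 8: σ(8) · Id(120/8) = 15 · 15 = 225
  d = 10: σ(10) · Id(120/10) = 18 · 12 = 216
  d = 12: σ(12) · Id(120/12) = 28 · 10 = 280
  d = 15: σ(15) · Id(120/15) = 24 · 8 = 192
  d = 20: σ(20) · Id(120/20) = 42 · 6 = 252
  d = 24: σ(24) · Id(120/24) = 60 · 5 = 300
  d = 30: σ(30) · Id(120/30) = 72 · 4 = 288
  d = 40: σ(40) · Id(120/40) = 90 · 3 = 270
  d = 60: σ(60) · Id(120/60) = 168 · 2 = 336
  d = 120: σ(120) · Id(120/120) = 360 · 1 = 360
Summing: (σ * Id)(120) = 120 + 180 + 160 + 210 + 144 + 240 + 225 + 216 + 280 + 192 + 252 + 300 + 288 + 270 + 336 + 360 = 3773.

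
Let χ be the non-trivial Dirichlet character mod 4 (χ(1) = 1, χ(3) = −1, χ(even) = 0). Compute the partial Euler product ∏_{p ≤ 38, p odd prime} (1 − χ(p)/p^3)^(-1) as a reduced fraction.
∏ = 23039676015771696171729025/23777920687809392849977344

The odd primes p ≤ 38 are [3, 5, 7, 11, 13, 17, 19, 23, 29, 31, 37]. For each, χ(p) = 1 if p ≡ 1 mod 4, χ(p) = −1 if p ≡ 3 mod 4. Taking (1 − χ(p)/p^3)^(-1) = p^3/(p^3 − χ(p)): (1 − (-1)/3^3)^(-1) · (1 − (1)/5^3)^(-1) · (1 − (-1)/7^3)^(-1) · (1 − (-1)/11^3)^(-1) · (1 − (1)/13^3)^(-1) · (1 − (1)/17^3)^(-1) · (1 − (-1)/19^3)^(-1) · (1 − (-1)/23^3)^(-1) · (1 − (1)/29^3)^(-1) · (1 − (-1)/31^3)^(-1) · (1 − (1)/37^3)^(-1) = 23039676015771696171729025/23777920687809392849977344.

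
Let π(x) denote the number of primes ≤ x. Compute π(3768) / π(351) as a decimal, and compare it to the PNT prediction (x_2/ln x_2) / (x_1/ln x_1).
π(3768)/π(351) = 524/70 ≈ 7.4857;  PNT prediction ≈ 7.6407.

π(351) = 70 and π(3768) = 524, so π(3768)/π(351) ≈ 7.4857. The PNT-predicted ratio is (3768/ln(3768)) / (351/ln(351)) ≈ 7.6407. The two agree to within a few percent, as expected.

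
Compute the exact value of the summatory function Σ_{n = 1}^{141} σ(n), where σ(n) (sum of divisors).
Σ_{n ≤ 141} σ(n) = 16399

Compute σ(n) for each 1 ≤ n ≤ 141: σ(1) = 1, σ(2) = 3, σ(3) = 4, σ(4) = 7, σ(5) = 6, σ(6) = 12, σ(7) = 8, σ(8) = 15, σ(9) = 13, σ(10) = 18, σ(11) = 12, σ(12) = 28, σ(13) = 14, σ(14) = 24, σ(15) = 24, σ(16) = 31, σ(17) = 18, σ(18) = 39, σ(19) = 20, σ(20) = 42, σ(21) = 32, σ(22) = 36, σ(23) = 24, σ(24) = 60, σ(25) = 31, σ(26) = 42, σ(27) = 40, σ(28) = 56, σ(29) = 30, σ(30) = 72, σ(31) = 32, σ(32) = 63, σ(33) = 48, σ(34) = 54, σ(35) = 48, σ(36) = 91, σ(37) = 38, σ(38) = 60, σ(39) = 56, σ(40) = 90, σ(41) = 42, σ(42) = 96, σ(43) = 44, σ(44) = 84, σ(45) = 78, σ(46) = 72, σ(47) = 48, σ(48) = 124, σ(49) = 57, σ(50) = 93, σ(51) = 72, σ(52) = 98, σ(53) = 54, σ(54) = 120, σ(55) = 72, σ(56) = 120, σ(57) = 80, σ(58) = 90, σ(59) = 60, σ(60) = 168, σ(61) = 62, σ(62) = 96, σ(63) = 104, σ(64) = 127, σ(65) = 84, σ(66) = 144, σ(67) = 68, σ(68) = 126, σ(69) = 96, σ(70) = 144, σ(71) = 72, σ(72) = 195, σ(73) = 74, σ(74) = 114, σ(75) = 124, σ(76) = 140, σ(77) = 96, σ(78) = 168, σ(79) = 80, σ(80) = 186, σ(81) = 121, σ(82) = 126, σ(83) = 84, σ(84) = 224, σ(85) = 108, σ(86) = 132, σ(87) = 120, σ(88) = 180, σ(89) = 90, σ(90) = 234, σ(91) = 112, σ(92) = 168, σ(93) = 128, σ(94) = 144, σ(95) = 120, σ(96) = 252, σ(97) = 98, σ(98) = 171, σ(99) = 156, σ(100) = 217, σ(101) = 102, σ(102) = 216, σ(103) = 104, σ(104) = 210, σ(105) = 192, σ(106) = 162, σ(107) = 108, σ(108) = 280, σ(109) = 110, σ(110) = 216, σ(111) = 152, σ(112) = 248, σ(113) = 114, σ(114) = 240, σ(115) = 144, σ(116) = 210, σ(117) = 182, σ(118) = 180, σ(119) = 144, σ(120) = 360, σ(121) = 133, σ(122) = 186, σ(123) = 168, σ(124) = 224, σ(125) = 156, σ(126) = 312, σ(127) = 128, σ(128) = 255, σ(129) = 176, σ(130) = 252, σ(131) = 132, σ(132) = 336, σ(133) = 160, σ(134) = 204, σ(135) = 240, σ(136) = 270, σ(137) = 138, σ(138) = 288, σ(139) = 140, σ(140) = 336, σ(141) = 192. Summing all 141 values: 16399. (Average order: Σ_{n ≤ x} σ(n) ~ (π²/12) x². For x = 141, (π²/12)·141² ≈ 16351.47.)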